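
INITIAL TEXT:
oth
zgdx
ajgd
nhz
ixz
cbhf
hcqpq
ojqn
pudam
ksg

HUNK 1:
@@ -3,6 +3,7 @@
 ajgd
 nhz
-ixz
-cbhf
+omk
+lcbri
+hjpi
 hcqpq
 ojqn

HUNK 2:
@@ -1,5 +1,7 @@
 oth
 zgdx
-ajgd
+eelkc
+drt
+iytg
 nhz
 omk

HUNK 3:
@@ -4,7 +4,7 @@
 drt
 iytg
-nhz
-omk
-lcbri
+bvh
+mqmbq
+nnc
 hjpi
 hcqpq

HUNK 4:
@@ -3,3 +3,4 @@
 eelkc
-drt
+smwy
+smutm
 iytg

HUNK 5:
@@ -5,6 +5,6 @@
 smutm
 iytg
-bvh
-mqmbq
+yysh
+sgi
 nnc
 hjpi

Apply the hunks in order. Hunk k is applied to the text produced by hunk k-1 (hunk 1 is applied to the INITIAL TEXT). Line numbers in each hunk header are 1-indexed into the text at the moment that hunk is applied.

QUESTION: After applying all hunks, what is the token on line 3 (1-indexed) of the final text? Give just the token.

Answer: eelkc

Derivation:
Hunk 1: at line 3 remove [ixz,cbhf] add [omk,lcbri,hjpi] -> 11 lines: oth zgdx ajgd nhz omk lcbri hjpi hcqpq ojqn pudam ksg
Hunk 2: at line 1 remove [ajgd] add [eelkc,drt,iytg] -> 13 lines: oth zgdx eelkc drt iytg nhz omk lcbri hjpi hcqpq ojqn pudam ksg
Hunk 3: at line 4 remove [nhz,omk,lcbri] add [bvh,mqmbq,nnc] -> 13 lines: oth zgdx eelkc drt iytg bvh mqmbq nnc hjpi hcqpq ojqn pudam ksg
Hunk 4: at line 3 remove [drt] add [smwy,smutm] -> 14 lines: oth zgdx eelkc smwy smutm iytg bvh mqmbq nnc hjpi hcqpq ojqn pudam ksg
Hunk 5: at line 5 remove [bvh,mqmbq] add [yysh,sgi] -> 14 lines: oth zgdx eelkc smwy smutm iytg yysh sgi nnc hjpi hcqpq ojqn pudam ksg
Final line 3: eelkc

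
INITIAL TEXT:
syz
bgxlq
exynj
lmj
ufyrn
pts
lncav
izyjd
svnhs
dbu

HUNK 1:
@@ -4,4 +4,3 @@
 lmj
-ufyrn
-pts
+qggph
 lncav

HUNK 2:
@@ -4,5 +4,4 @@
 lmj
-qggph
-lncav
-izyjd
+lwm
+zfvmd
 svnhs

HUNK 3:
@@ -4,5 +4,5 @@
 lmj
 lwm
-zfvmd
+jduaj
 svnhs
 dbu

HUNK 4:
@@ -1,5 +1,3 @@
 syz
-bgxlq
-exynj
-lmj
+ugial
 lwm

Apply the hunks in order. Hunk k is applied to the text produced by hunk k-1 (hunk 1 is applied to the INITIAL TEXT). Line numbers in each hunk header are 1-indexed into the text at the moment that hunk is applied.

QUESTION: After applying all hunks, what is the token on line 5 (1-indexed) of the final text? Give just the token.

Hunk 1: at line 4 remove [ufyrn,pts] add [qggph] -> 9 lines: syz bgxlq exynj lmj qggph lncav izyjd svnhs dbu
Hunk 2: at line 4 remove [qggph,lncav,izyjd] add [lwm,zfvmd] -> 8 lines: syz bgxlq exynj lmj lwm zfvmd svnhs dbu
Hunk 3: at line 4 remove [zfvmd] add [jduaj] -> 8 lines: syz bgxlq exynj lmj lwm jduaj svnhs dbu
Hunk 4: at line 1 remove [bgxlq,exynj,lmj] add [ugial] -> 6 lines: syz ugial lwm jduaj svnhs dbu
Final line 5: svnhs

Answer: svnhs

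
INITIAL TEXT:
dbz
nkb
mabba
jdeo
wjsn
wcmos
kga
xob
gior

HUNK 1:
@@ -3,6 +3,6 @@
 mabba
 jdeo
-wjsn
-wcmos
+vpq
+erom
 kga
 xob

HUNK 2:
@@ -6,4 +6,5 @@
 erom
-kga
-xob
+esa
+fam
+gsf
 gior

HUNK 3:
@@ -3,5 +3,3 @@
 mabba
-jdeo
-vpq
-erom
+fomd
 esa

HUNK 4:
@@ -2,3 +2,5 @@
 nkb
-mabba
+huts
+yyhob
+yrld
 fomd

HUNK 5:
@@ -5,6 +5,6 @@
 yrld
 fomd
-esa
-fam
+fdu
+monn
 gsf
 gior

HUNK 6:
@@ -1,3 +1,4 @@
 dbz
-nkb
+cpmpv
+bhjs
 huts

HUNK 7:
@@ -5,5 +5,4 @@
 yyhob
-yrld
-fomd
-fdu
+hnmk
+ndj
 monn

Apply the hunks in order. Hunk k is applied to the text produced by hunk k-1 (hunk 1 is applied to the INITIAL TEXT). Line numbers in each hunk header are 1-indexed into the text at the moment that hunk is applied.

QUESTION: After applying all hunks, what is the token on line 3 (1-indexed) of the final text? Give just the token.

Answer: bhjs

Derivation:
Hunk 1: at line 3 remove [wjsn,wcmos] add [vpq,erom] -> 9 lines: dbz nkb mabba jdeo vpq erom kga xob gior
Hunk 2: at line 6 remove [kga,xob] add [esa,fam,gsf] -> 10 lines: dbz nkb mabba jdeo vpq erom esa fam gsf gior
Hunk 3: at line 3 remove [jdeo,vpq,erom] add [fomd] -> 8 lines: dbz nkb mabba fomd esa fam gsf gior
Hunk 4: at line 2 remove [mabba] add [huts,yyhob,yrld] -> 10 lines: dbz nkb huts yyhob yrld fomd esa fam gsf gior
Hunk 5: at line 5 remove [esa,fam] add [fdu,monn] -> 10 lines: dbz nkb huts yyhob yrld fomd fdu monn gsf gior
Hunk 6: at line 1 remove [nkb] add [cpmpv,bhjs] -> 11 lines: dbz cpmpv bhjs huts yyhob yrld fomd fdu monn gsf gior
Hunk 7: at line 5 remove [yrld,fomd,fdu] add [hnmk,ndj] -> 10 lines: dbz cpmpv bhjs huts yyhob hnmk ndj monn gsf gior
Final line 3: bhjs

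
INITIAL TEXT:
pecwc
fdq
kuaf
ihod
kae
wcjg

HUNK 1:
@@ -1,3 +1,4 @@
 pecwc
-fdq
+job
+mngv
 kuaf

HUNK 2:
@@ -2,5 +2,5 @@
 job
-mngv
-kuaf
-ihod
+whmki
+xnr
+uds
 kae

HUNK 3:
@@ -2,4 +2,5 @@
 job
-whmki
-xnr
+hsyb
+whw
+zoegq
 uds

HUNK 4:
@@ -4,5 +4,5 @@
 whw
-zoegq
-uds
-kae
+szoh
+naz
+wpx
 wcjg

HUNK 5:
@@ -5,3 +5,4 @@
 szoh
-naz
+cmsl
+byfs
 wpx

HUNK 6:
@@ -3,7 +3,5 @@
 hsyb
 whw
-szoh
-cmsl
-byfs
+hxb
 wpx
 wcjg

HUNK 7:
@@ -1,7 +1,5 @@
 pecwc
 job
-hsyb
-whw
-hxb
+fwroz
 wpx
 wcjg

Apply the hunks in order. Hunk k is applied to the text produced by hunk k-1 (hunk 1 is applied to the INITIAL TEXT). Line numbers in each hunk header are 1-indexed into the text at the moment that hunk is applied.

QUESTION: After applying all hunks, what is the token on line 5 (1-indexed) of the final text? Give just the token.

Hunk 1: at line 1 remove [fdq] add [job,mngv] -> 7 lines: pecwc job mngv kuaf ihod kae wcjg
Hunk 2: at line 2 remove [mngv,kuaf,ihod] add [whmki,xnr,uds] -> 7 lines: pecwc job whmki xnr uds kae wcjg
Hunk 3: at line 2 remove [whmki,xnr] add [hsyb,whw,zoegq] -> 8 lines: pecwc job hsyb whw zoegq uds kae wcjg
Hunk 4: at line 4 remove [zoegq,uds,kae] add [szoh,naz,wpx] -> 8 lines: pecwc job hsyb whw szoh naz wpx wcjg
Hunk 5: at line 5 remove [naz] add [cmsl,byfs] -> 9 lines: pecwc job hsyb whw szoh cmsl byfs wpx wcjg
Hunk 6: at line 3 remove [szoh,cmsl,byfs] add [hxb] -> 7 lines: pecwc job hsyb whw hxb wpx wcjg
Hunk 7: at line 1 remove [hsyb,whw,hxb] add [fwroz] -> 5 lines: pecwc job fwroz wpx wcjg
Final line 5: wcjg

Answer: wcjg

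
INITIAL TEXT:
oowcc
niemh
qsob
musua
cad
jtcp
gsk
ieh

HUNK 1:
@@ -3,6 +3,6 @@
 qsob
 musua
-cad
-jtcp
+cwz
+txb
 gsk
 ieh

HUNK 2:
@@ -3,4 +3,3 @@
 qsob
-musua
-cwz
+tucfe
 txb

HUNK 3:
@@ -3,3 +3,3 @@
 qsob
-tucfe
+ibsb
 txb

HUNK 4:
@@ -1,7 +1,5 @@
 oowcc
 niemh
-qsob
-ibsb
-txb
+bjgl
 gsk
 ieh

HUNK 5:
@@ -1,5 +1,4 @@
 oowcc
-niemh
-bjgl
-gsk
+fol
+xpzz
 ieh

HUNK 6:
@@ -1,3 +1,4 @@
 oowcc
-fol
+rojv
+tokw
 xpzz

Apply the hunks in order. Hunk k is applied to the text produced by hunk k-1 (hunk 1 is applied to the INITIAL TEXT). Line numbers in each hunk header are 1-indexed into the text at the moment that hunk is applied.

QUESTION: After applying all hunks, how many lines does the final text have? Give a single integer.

Hunk 1: at line 3 remove [cad,jtcp] add [cwz,txb] -> 8 lines: oowcc niemh qsob musua cwz txb gsk ieh
Hunk 2: at line 3 remove [musua,cwz] add [tucfe] -> 7 lines: oowcc niemh qsob tucfe txb gsk ieh
Hunk 3: at line 3 remove [tucfe] add [ibsb] -> 7 lines: oowcc niemh qsob ibsb txb gsk ieh
Hunk 4: at line 1 remove [qsob,ibsb,txb] add [bjgl] -> 5 lines: oowcc niemh bjgl gsk ieh
Hunk 5: at line 1 remove [niemh,bjgl,gsk] add [fol,xpzz] -> 4 lines: oowcc fol xpzz ieh
Hunk 6: at line 1 remove [fol] add [rojv,tokw] -> 5 lines: oowcc rojv tokw xpzz ieh
Final line count: 5

Answer: 5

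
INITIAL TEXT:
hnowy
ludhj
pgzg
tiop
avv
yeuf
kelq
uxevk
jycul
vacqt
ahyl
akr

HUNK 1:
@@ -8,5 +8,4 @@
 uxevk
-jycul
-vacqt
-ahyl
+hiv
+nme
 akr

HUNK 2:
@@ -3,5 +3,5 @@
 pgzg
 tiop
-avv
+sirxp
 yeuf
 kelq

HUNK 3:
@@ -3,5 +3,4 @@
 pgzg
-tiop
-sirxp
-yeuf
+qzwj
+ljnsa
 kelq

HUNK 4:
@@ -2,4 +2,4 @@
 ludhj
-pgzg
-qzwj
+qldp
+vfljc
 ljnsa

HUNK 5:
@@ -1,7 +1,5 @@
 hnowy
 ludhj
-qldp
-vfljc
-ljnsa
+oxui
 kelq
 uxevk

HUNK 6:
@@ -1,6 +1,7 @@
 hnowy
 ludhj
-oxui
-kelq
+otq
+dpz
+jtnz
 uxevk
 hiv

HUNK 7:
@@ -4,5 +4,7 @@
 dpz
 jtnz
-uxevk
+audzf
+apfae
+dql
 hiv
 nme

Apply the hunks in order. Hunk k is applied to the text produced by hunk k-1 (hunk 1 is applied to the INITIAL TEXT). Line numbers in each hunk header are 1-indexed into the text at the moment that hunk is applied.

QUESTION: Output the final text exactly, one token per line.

Hunk 1: at line 8 remove [jycul,vacqt,ahyl] add [hiv,nme] -> 11 lines: hnowy ludhj pgzg tiop avv yeuf kelq uxevk hiv nme akr
Hunk 2: at line 3 remove [avv] add [sirxp] -> 11 lines: hnowy ludhj pgzg tiop sirxp yeuf kelq uxevk hiv nme akr
Hunk 3: at line 3 remove [tiop,sirxp,yeuf] add [qzwj,ljnsa] -> 10 lines: hnowy ludhj pgzg qzwj ljnsa kelq uxevk hiv nme akr
Hunk 4: at line 2 remove [pgzg,qzwj] add [qldp,vfljc] -> 10 lines: hnowy ludhj qldp vfljc ljnsa kelq uxevk hiv nme akr
Hunk 5: at line 1 remove [qldp,vfljc,ljnsa] add [oxui] -> 8 lines: hnowy ludhj oxui kelq uxevk hiv nme akr
Hunk 6: at line 1 remove [oxui,kelq] add [otq,dpz,jtnz] -> 9 lines: hnowy ludhj otq dpz jtnz uxevk hiv nme akr
Hunk 7: at line 4 remove [uxevk] add [audzf,apfae,dql] -> 11 lines: hnowy ludhj otq dpz jtnz audzf apfae dql hiv nme akr

Answer: hnowy
ludhj
otq
dpz
jtnz
audzf
apfae
dql
hiv
nme
akr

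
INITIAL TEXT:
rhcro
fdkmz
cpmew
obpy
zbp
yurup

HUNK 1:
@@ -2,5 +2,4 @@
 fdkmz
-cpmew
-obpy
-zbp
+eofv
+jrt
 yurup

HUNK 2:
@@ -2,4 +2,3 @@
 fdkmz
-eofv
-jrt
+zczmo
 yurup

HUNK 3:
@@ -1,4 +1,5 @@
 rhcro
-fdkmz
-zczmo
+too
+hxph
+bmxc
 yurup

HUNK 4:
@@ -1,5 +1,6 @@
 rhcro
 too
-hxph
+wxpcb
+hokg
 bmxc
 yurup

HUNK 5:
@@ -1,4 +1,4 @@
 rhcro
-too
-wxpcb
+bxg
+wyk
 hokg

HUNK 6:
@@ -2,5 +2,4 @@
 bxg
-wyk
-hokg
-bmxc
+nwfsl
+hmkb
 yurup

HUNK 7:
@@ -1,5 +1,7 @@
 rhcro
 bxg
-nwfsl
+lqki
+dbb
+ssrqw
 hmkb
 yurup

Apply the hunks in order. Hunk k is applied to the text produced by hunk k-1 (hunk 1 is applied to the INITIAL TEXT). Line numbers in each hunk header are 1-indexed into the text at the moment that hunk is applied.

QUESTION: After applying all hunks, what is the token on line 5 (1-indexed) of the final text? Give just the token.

Hunk 1: at line 2 remove [cpmew,obpy,zbp] add [eofv,jrt] -> 5 lines: rhcro fdkmz eofv jrt yurup
Hunk 2: at line 2 remove [eofv,jrt] add [zczmo] -> 4 lines: rhcro fdkmz zczmo yurup
Hunk 3: at line 1 remove [fdkmz,zczmo] add [too,hxph,bmxc] -> 5 lines: rhcro too hxph bmxc yurup
Hunk 4: at line 1 remove [hxph] add [wxpcb,hokg] -> 6 lines: rhcro too wxpcb hokg bmxc yurup
Hunk 5: at line 1 remove [too,wxpcb] add [bxg,wyk] -> 6 lines: rhcro bxg wyk hokg bmxc yurup
Hunk 6: at line 2 remove [wyk,hokg,bmxc] add [nwfsl,hmkb] -> 5 lines: rhcro bxg nwfsl hmkb yurup
Hunk 7: at line 1 remove [nwfsl] add [lqki,dbb,ssrqw] -> 7 lines: rhcro bxg lqki dbb ssrqw hmkb yurup
Final line 5: ssrqw

Answer: ssrqw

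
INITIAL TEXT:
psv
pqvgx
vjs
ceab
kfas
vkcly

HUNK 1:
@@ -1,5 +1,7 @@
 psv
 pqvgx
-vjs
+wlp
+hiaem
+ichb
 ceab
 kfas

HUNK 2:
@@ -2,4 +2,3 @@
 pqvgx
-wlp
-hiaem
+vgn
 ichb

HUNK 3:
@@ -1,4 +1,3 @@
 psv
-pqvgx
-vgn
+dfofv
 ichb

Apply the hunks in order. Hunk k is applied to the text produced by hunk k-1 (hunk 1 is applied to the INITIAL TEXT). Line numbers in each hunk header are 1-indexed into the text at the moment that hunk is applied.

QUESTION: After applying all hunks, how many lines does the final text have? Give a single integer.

Answer: 6

Derivation:
Hunk 1: at line 1 remove [vjs] add [wlp,hiaem,ichb] -> 8 lines: psv pqvgx wlp hiaem ichb ceab kfas vkcly
Hunk 2: at line 2 remove [wlp,hiaem] add [vgn] -> 7 lines: psv pqvgx vgn ichb ceab kfas vkcly
Hunk 3: at line 1 remove [pqvgx,vgn] add [dfofv] -> 6 lines: psv dfofv ichb ceab kfas vkcly
Final line count: 6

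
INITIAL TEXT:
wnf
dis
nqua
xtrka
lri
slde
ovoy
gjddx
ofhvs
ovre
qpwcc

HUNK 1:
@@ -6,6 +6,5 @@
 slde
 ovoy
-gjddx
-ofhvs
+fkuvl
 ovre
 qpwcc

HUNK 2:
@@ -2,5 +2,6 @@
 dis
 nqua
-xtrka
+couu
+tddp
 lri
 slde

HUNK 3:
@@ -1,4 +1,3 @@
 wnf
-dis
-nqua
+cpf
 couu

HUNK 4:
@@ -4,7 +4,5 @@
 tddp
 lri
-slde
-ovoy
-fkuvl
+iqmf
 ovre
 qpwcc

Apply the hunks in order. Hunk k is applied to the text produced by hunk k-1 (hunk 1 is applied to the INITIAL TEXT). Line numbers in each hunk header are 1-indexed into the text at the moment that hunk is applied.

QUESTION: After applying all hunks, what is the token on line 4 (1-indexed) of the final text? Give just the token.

Answer: tddp

Derivation:
Hunk 1: at line 6 remove [gjddx,ofhvs] add [fkuvl] -> 10 lines: wnf dis nqua xtrka lri slde ovoy fkuvl ovre qpwcc
Hunk 2: at line 2 remove [xtrka] add [couu,tddp] -> 11 lines: wnf dis nqua couu tddp lri slde ovoy fkuvl ovre qpwcc
Hunk 3: at line 1 remove [dis,nqua] add [cpf] -> 10 lines: wnf cpf couu tddp lri slde ovoy fkuvl ovre qpwcc
Hunk 4: at line 4 remove [slde,ovoy,fkuvl] add [iqmf] -> 8 lines: wnf cpf couu tddp lri iqmf ovre qpwcc
Final line 4: tddp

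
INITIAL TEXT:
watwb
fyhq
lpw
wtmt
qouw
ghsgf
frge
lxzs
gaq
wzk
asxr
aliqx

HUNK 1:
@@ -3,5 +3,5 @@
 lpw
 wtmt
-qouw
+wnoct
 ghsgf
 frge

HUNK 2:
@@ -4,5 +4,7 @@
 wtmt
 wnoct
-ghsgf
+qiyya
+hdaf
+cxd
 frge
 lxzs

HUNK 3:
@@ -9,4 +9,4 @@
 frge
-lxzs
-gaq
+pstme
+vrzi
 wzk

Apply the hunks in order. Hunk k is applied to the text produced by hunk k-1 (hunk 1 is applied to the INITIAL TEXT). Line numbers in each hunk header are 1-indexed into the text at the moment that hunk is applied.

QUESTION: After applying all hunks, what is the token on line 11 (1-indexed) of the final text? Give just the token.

Hunk 1: at line 3 remove [qouw] add [wnoct] -> 12 lines: watwb fyhq lpw wtmt wnoct ghsgf frge lxzs gaq wzk asxr aliqx
Hunk 2: at line 4 remove [ghsgf] add [qiyya,hdaf,cxd] -> 14 lines: watwb fyhq lpw wtmt wnoct qiyya hdaf cxd frge lxzs gaq wzk asxr aliqx
Hunk 3: at line 9 remove [lxzs,gaq] add [pstme,vrzi] -> 14 lines: watwb fyhq lpw wtmt wnoct qiyya hdaf cxd frge pstme vrzi wzk asxr aliqx
Final line 11: vrzi

Answer: vrzi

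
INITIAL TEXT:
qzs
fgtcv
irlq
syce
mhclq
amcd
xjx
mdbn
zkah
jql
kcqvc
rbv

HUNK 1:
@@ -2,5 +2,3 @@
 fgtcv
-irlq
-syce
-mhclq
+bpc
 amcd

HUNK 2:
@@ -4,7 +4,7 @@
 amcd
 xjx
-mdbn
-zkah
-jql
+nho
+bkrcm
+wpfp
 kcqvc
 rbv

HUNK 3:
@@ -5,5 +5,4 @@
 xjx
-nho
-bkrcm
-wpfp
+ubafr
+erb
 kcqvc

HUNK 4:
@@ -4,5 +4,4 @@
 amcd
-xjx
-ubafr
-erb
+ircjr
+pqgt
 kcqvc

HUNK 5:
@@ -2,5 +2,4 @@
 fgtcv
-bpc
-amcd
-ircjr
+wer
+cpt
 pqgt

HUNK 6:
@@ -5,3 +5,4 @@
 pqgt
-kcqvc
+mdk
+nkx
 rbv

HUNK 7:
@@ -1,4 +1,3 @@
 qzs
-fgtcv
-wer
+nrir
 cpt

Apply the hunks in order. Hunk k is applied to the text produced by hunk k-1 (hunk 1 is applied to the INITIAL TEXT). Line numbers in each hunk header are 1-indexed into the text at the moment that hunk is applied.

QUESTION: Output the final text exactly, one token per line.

Hunk 1: at line 2 remove [irlq,syce,mhclq] add [bpc] -> 10 lines: qzs fgtcv bpc amcd xjx mdbn zkah jql kcqvc rbv
Hunk 2: at line 4 remove [mdbn,zkah,jql] add [nho,bkrcm,wpfp] -> 10 lines: qzs fgtcv bpc amcd xjx nho bkrcm wpfp kcqvc rbv
Hunk 3: at line 5 remove [nho,bkrcm,wpfp] add [ubafr,erb] -> 9 lines: qzs fgtcv bpc amcd xjx ubafr erb kcqvc rbv
Hunk 4: at line 4 remove [xjx,ubafr,erb] add [ircjr,pqgt] -> 8 lines: qzs fgtcv bpc amcd ircjr pqgt kcqvc rbv
Hunk 5: at line 2 remove [bpc,amcd,ircjr] add [wer,cpt] -> 7 lines: qzs fgtcv wer cpt pqgt kcqvc rbv
Hunk 6: at line 5 remove [kcqvc] add [mdk,nkx] -> 8 lines: qzs fgtcv wer cpt pqgt mdk nkx rbv
Hunk 7: at line 1 remove [fgtcv,wer] add [nrir] -> 7 lines: qzs nrir cpt pqgt mdk nkx rbv

Answer: qzs
nrir
cpt
pqgt
mdk
nkx
rbv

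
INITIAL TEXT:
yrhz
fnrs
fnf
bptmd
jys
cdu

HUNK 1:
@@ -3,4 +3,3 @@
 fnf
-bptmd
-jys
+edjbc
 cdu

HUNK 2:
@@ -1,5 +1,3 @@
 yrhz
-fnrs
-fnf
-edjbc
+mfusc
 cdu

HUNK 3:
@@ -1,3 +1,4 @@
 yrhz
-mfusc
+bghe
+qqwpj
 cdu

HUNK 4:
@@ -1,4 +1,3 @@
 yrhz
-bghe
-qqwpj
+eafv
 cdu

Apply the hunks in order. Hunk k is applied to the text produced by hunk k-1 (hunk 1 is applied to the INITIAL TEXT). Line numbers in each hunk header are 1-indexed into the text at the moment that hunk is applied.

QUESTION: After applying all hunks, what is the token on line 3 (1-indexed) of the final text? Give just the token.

Hunk 1: at line 3 remove [bptmd,jys] add [edjbc] -> 5 lines: yrhz fnrs fnf edjbc cdu
Hunk 2: at line 1 remove [fnrs,fnf,edjbc] add [mfusc] -> 3 lines: yrhz mfusc cdu
Hunk 3: at line 1 remove [mfusc] add [bghe,qqwpj] -> 4 lines: yrhz bghe qqwpj cdu
Hunk 4: at line 1 remove [bghe,qqwpj] add [eafv] -> 3 lines: yrhz eafv cdu
Final line 3: cdu

Answer: cdu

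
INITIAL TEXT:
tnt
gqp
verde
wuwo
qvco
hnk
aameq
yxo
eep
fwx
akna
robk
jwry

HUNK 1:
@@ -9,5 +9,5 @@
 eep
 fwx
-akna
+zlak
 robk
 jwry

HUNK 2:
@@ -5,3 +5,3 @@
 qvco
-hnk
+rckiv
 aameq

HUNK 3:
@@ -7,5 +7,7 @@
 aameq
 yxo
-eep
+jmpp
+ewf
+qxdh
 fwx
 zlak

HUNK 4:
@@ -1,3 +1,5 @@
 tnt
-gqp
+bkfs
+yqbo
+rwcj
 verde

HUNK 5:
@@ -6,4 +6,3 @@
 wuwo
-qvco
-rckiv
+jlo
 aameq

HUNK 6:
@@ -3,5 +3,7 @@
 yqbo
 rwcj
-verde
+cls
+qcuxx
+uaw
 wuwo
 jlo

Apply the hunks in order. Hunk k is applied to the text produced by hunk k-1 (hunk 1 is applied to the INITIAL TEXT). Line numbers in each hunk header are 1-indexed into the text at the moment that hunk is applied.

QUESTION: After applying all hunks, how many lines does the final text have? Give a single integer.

Answer: 18

Derivation:
Hunk 1: at line 9 remove [akna] add [zlak] -> 13 lines: tnt gqp verde wuwo qvco hnk aameq yxo eep fwx zlak robk jwry
Hunk 2: at line 5 remove [hnk] add [rckiv] -> 13 lines: tnt gqp verde wuwo qvco rckiv aameq yxo eep fwx zlak robk jwry
Hunk 3: at line 7 remove [eep] add [jmpp,ewf,qxdh] -> 15 lines: tnt gqp verde wuwo qvco rckiv aameq yxo jmpp ewf qxdh fwx zlak robk jwry
Hunk 4: at line 1 remove [gqp] add [bkfs,yqbo,rwcj] -> 17 lines: tnt bkfs yqbo rwcj verde wuwo qvco rckiv aameq yxo jmpp ewf qxdh fwx zlak robk jwry
Hunk 5: at line 6 remove [qvco,rckiv] add [jlo] -> 16 lines: tnt bkfs yqbo rwcj verde wuwo jlo aameq yxo jmpp ewf qxdh fwx zlak robk jwry
Hunk 6: at line 3 remove [verde] add [cls,qcuxx,uaw] -> 18 lines: tnt bkfs yqbo rwcj cls qcuxx uaw wuwo jlo aameq yxo jmpp ewf qxdh fwx zlak robk jwry
Final line count: 18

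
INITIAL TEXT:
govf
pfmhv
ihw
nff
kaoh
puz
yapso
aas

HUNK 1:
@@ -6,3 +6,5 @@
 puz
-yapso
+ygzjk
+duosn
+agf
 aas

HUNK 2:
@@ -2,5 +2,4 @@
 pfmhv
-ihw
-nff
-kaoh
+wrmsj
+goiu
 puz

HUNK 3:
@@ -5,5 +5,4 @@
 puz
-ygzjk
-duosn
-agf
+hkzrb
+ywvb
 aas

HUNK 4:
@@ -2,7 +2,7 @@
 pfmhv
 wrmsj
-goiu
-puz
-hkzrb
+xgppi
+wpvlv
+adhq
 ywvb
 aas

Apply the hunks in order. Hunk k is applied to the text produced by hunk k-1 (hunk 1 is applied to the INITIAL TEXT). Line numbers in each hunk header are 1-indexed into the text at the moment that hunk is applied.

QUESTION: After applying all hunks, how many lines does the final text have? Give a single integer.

Hunk 1: at line 6 remove [yapso] add [ygzjk,duosn,agf] -> 10 lines: govf pfmhv ihw nff kaoh puz ygzjk duosn agf aas
Hunk 2: at line 2 remove [ihw,nff,kaoh] add [wrmsj,goiu] -> 9 lines: govf pfmhv wrmsj goiu puz ygzjk duosn agf aas
Hunk 3: at line 5 remove [ygzjk,duosn,agf] add [hkzrb,ywvb] -> 8 lines: govf pfmhv wrmsj goiu puz hkzrb ywvb aas
Hunk 4: at line 2 remove [goiu,puz,hkzrb] add [xgppi,wpvlv,adhq] -> 8 lines: govf pfmhv wrmsj xgppi wpvlv adhq ywvb aas
Final line count: 8

Answer: 8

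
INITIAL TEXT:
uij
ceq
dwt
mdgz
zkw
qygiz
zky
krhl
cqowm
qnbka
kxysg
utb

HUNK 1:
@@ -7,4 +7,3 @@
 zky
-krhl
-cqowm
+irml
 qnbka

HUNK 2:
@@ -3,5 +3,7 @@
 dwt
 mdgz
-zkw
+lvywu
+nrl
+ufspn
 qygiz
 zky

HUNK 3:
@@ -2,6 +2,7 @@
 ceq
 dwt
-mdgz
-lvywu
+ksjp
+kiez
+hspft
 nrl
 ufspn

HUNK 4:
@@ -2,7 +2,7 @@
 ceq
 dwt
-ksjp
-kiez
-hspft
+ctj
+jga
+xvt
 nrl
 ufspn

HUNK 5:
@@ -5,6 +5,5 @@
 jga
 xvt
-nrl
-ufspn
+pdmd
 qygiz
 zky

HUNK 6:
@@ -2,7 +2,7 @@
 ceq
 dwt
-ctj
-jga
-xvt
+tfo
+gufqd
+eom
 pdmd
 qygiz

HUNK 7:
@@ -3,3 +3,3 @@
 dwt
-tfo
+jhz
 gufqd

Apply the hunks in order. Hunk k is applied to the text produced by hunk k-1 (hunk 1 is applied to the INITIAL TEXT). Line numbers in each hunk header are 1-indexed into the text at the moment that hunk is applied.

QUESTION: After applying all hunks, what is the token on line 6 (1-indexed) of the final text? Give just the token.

Hunk 1: at line 7 remove [krhl,cqowm] add [irml] -> 11 lines: uij ceq dwt mdgz zkw qygiz zky irml qnbka kxysg utb
Hunk 2: at line 3 remove [zkw] add [lvywu,nrl,ufspn] -> 13 lines: uij ceq dwt mdgz lvywu nrl ufspn qygiz zky irml qnbka kxysg utb
Hunk 3: at line 2 remove [mdgz,lvywu] add [ksjp,kiez,hspft] -> 14 lines: uij ceq dwt ksjp kiez hspft nrl ufspn qygiz zky irml qnbka kxysg utb
Hunk 4: at line 2 remove [ksjp,kiez,hspft] add [ctj,jga,xvt] -> 14 lines: uij ceq dwt ctj jga xvt nrl ufspn qygiz zky irml qnbka kxysg utb
Hunk 5: at line 5 remove [nrl,ufspn] add [pdmd] -> 13 lines: uij ceq dwt ctj jga xvt pdmd qygiz zky irml qnbka kxysg utb
Hunk 6: at line 2 remove [ctj,jga,xvt] add [tfo,gufqd,eom] -> 13 lines: uij ceq dwt tfo gufqd eom pdmd qygiz zky irml qnbka kxysg utb
Hunk 7: at line 3 remove [tfo] add [jhz] -> 13 lines: uij ceq dwt jhz gufqd eom pdmd qygiz zky irml qnbka kxysg utb
Final line 6: eom

Answer: eom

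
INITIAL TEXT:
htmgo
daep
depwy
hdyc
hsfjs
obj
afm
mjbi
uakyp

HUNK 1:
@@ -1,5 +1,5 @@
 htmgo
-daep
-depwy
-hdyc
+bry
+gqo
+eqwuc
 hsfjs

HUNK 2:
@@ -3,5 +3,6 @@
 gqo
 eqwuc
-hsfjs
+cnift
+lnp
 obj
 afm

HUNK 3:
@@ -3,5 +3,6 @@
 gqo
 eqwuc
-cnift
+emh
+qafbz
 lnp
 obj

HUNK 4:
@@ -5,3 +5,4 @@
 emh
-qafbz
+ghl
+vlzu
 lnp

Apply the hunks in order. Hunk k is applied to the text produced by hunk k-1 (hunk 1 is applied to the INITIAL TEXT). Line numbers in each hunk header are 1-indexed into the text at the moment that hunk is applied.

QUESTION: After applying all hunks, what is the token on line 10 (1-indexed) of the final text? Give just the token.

Answer: afm

Derivation:
Hunk 1: at line 1 remove [daep,depwy,hdyc] add [bry,gqo,eqwuc] -> 9 lines: htmgo bry gqo eqwuc hsfjs obj afm mjbi uakyp
Hunk 2: at line 3 remove [hsfjs] add [cnift,lnp] -> 10 lines: htmgo bry gqo eqwuc cnift lnp obj afm mjbi uakyp
Hunk 3: at line 3 remove [cnift] add [emh,qafbz] -> 11 lines: htmgo bry gqo eqwuc emh qafbz lnp obj afm mjbi uakyp
Hunk 4: at line 5 remove [qafbz] add [ghl,vlzu] -> 12 lines: htmgo bry gqo eqwuc emh ghl vlzu lnp obj afm mjbi uakyp
Final line 10: afm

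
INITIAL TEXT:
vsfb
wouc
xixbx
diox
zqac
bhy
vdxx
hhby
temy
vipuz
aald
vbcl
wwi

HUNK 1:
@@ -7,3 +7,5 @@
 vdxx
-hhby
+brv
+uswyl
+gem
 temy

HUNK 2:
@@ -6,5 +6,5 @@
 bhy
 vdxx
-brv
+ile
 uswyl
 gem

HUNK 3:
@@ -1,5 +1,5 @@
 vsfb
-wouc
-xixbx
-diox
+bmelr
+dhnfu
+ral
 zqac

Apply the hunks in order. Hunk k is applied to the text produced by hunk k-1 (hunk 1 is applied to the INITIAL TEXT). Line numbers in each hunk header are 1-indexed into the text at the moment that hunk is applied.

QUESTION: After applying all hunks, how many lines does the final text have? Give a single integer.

Answer: 15

Derivation:
Hunk 1: at line 7 remove [hhby] add [brv,uswyl,gem] -> 15 lines: vsfb wouc xixbx diox zqac bhy vdxx brv uswyl gem temy vipuz aald vbcl wwi
Hunk 2: at line 6 remove [brv] add [ile] -> 15 lines: vsfb wouc xixbx diox zqac bhy vdxx ile uswyl gem temy vipuz aald vbcl wwi
Hunk 3: at line 1 remove [wouc,xixbx,diox] add [bmelr,dhnfu,ral] -> 15 lines: vsfb bmelr dhnfu ral zqac bhy vdxx ile uswyl gem temy vipuz aald vbcl wwi
Final line count: 15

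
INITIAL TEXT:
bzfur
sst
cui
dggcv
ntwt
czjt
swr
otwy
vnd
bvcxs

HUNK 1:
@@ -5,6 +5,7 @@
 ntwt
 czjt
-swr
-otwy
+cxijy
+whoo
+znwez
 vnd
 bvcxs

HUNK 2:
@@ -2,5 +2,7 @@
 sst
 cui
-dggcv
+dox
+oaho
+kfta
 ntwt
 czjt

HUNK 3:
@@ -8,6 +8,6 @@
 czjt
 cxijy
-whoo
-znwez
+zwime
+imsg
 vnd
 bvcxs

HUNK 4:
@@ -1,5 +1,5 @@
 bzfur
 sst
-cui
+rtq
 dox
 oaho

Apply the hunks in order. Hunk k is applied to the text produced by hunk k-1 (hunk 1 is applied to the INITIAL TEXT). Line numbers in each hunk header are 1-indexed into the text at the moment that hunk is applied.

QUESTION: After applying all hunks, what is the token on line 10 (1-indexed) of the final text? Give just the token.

Hunk 1: at line 5 remove [swr,otwy] add [cxijy,whoo,znwez] -> 11 lines: bzfur sst cui dggcv ntwt czjt cxijy whoo znwez vnd bvcxs
Hunk 2: at line 2 remove [dggcv] add [dox,oaho,kfta] -> 13 lines: bzfur sst cui dox oaho kfta ntwt czjt cxijy whoo znwez vnd bvcxs
Hunk 3: at line 8 remove [whoo,znwez] add [zwime,imsg] -> 13 lines: bzfur sst cui dox oaho kfta ntwt czjt cxijy zwime imsg vnd bvcxs
Hunk 4: at line 1 remove [cui] add [rtq] -> 13 lines: bzfur sst rtq dox oaho kfta ntwt czjt cxijy zwime imsg vnd bvcxs
Final line 10: zwime

Answer: zwime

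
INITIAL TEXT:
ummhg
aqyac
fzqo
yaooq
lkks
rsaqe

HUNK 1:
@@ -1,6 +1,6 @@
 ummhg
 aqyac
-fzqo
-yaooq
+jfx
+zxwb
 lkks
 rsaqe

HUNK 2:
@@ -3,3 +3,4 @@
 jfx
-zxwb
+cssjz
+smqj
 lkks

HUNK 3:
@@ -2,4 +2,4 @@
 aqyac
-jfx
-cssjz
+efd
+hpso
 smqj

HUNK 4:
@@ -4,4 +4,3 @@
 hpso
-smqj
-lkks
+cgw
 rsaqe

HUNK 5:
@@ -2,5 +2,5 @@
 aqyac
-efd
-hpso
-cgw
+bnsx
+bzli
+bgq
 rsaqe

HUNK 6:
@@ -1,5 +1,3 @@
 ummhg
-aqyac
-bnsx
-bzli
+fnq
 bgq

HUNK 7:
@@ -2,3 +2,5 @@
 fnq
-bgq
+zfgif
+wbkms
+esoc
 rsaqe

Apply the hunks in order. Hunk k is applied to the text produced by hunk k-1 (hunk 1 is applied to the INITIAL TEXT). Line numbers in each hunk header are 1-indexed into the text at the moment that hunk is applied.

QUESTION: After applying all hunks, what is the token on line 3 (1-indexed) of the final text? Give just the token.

Answer: zfgif

Derivation:
Hunk 1: at line 1 remove [fzqo,yaooq] add [jfx,zxwb] -> 6 lines: ummhg aqyac jfx zxwb lkks rsaqe
Hunk 2: at line 3 remove [zxwb] add [cssjz,smqj] -> 7 lines: ummhg aqyac jfx cssjz smqj lkks rsaqe
Hunk 3: at line 2 remove [jfx,cssjz] add [efd,hpso] -> 7 lines: ummhg aqyac efd hpso smqj lkks rsaqe
Hunk 4: at line 4 remove [smqj,lkks] add [cgw] -> 6 lines: ummhg aqyac efd hpso cgw rsaqe
Hunk 5: at line 2 remove [efd,hpso,cgw] add [bnsx,bzli,bgq] -> 6 lines: ummhg aqyac bnsx bzli bgq rsaqe
Hunk 6: at line 1 remove [aqyac,bnsx,bzli] add [fnq] -> 4 lines: ummhg fnq bgq rsaqe
Hunk 7: at line 2 remove [bgq] add [zfgif,wbkms,esoc] -> 6 lines: ummhg fnq zfgif wbkms esoc rsaqe
Final line 3: zfgif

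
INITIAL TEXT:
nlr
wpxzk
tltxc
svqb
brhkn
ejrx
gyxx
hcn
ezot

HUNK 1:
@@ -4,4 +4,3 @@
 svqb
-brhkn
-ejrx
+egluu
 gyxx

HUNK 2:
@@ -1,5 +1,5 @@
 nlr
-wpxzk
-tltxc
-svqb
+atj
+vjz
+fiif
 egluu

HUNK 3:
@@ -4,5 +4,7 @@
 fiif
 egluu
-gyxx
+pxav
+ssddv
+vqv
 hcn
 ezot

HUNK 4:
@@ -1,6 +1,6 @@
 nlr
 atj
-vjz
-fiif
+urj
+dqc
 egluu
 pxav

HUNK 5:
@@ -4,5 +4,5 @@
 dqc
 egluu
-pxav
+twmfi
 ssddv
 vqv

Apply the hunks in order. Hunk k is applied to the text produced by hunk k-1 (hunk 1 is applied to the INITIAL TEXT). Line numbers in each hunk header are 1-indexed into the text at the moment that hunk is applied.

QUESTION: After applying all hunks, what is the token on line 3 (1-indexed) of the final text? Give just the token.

Hunk 1: at line 4 remove [brhkn,ejrx] add [egluu] -> 8 lines: nlr wpxzk tltxc svqb egluu gyxx hcn ezot
Hunk 2: at line 1 remove [wpxzk,tltxc,svqb] add [atj,vjz,fiif] -> 8 lines: nlr atj vjz fiif egluu gyxx hcn ezot
Hunk 3: at line 4 remove [gyxx] add [pxav,ssddv,vqv] -> 10 lines: nlr atj vjz fiif egluu pxav ssddv vqv hcn ezot
Hunk 4: at line 1 remove [vjz,fiif] add [urj,dqc] -> 10 lines: nlr atj urj dqc egluu pxav ssddv vqv hcn ezot
Hunk 5: at line 4 remove [pxav] add [twmfi] -> 10 lines: nlr atj urj dqc egluu twmfi ssddv vqv hcn ezot
Final line 3: urj

Answer: urj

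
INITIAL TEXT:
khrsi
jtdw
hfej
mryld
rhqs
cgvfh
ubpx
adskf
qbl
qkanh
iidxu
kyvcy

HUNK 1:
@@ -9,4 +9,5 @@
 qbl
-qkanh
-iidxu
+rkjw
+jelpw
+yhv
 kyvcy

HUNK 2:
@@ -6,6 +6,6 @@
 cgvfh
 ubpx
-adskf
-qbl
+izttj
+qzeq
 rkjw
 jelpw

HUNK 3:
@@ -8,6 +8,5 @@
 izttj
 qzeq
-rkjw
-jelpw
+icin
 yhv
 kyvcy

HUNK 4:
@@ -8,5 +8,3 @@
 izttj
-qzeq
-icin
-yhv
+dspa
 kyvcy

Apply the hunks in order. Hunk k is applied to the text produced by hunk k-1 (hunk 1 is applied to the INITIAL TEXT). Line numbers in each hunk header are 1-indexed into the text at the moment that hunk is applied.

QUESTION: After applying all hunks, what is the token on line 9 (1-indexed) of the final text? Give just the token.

Answer: dspa

Derivation:
Hunk 1: at line 9 remove [qkanh,iidxu] add [rkjw,jelpw,yhv] -> 13 lines: khrsi jtdw hfej mryld rhqs cgvfh ubpx adskf qbl rkjw jelpw yhv kyvcy
Hunk 2: at line 6 remove [adskf,qbl] add [izttj,qzeq] -> 13 lines: khrsi jtdw hfej mryld rhqs cgvfh ubpx izttj qzeq rkjw jelpw yhv kyvcy
Hunk 3: at line 8 remove [rkjw,jelpw] add [icin] -> 12 lines: khrsi jtdw hfej mryld rhqs cgvfh ubpx izttj qzeq icin yhv kyvcy
Hunk 4: at line 8 remove [qzeq,icin,yhv] add [dspa] -> 10 lines: khrsi jtdw hfej mryld rhqs cgvfh ubpx izttj dspa kyvcy
Final line 9: dspa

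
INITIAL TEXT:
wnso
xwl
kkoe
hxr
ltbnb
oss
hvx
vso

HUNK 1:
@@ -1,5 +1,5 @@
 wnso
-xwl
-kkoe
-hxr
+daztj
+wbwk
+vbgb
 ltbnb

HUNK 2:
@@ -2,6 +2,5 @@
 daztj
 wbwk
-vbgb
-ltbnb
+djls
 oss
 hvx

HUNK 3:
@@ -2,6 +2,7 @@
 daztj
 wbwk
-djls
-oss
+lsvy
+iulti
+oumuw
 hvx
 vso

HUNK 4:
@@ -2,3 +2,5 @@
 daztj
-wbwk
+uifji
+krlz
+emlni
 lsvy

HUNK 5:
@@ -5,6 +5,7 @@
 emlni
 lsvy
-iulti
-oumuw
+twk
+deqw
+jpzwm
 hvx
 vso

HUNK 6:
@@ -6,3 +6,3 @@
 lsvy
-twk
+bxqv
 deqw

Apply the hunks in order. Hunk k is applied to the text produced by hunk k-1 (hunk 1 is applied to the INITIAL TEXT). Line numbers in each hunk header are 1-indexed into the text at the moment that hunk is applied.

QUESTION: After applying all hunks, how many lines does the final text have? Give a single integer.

Answer: 11

Derivation:
Hunk 1: at line 1 remove [xwl,kkoe,hxr] add [daztj,wbwk,vbgb] -> 8 lines: wnso daztj wbwk vbgb ltbnb oss hvx vso
Hunk 2: at line 2 remove [vbgb,ltbnb] add [djls] -> 7 lines: wnso daztj wbwk djls oss hvx vso
Hunk 3: at line 2 remove [djls,oss] add [lsvy,iulti,oumuw] -> 8 lines: wnso daztj wbwk lsvy iulti oumuw hvx vso
Hunk 4: at line 2 remove [wbwk] add [uifji,krlz,emlni] -> 10 lines: wnso daztj uifji krlz emlni lsvy iulti oumuw hvx vso
Hunk 5: at line 5 remove [iulti,oumuw] add [twk,deqw,jpzwm] -> 11 lines: wnso daztj uifji krlz emlni lsvy twk deqw jpzwm hvx vso
Hunk 6: at line 6 remove [twk] add [bxqv] -> 11 lines: wnso daztj uifji krlz emlni lsvy bxqv deqw jpzwm hvx vso
Final line count: 11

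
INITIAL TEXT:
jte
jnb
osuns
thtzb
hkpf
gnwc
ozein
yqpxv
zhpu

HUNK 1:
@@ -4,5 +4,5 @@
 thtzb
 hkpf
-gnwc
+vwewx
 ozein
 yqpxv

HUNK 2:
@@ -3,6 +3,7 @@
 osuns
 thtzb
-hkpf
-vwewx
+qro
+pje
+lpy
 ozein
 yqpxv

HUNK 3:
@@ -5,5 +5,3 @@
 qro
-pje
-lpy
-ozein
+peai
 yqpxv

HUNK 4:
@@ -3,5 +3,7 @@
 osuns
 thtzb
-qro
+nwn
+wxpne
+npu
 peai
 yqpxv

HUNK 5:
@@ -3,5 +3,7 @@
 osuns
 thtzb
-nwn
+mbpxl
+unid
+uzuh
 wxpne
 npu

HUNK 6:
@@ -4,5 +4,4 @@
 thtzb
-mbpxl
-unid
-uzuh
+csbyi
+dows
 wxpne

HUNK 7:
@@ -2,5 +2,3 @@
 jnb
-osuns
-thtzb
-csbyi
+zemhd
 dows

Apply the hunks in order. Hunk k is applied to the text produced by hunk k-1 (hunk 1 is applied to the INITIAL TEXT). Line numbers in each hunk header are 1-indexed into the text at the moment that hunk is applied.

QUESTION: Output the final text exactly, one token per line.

Answer: jte
jnb
zemhd
dows
wxpne
npu
peai
yqpxv
zhpu

Derivation:
Hunk 1: at line 4 remove [gnwc] add [vwewx] -> 9 lines: jte jnb osuns thtzb hkpf vwewx ozein yqpxv zhpu
Hunk 2: at line 3 remove [hkpf,vwewx] add [qro,pje,lpy] -> 10 lines: jte jnb osuns thtzb qro pje lpy ozein yqpxv zhpu
Hunk 3: at line 5 remove [pje,lpy,ozein] add [peai] -> 8 lines: jte jnb osuns thtzb qro peai yqpxv zhpu
Hunk 4: at line 3 remove [qro] add [nwn,wxpne,npu] -> 10 lines: jte jnb osuns thtzb nwn wxpne npu peai yqpxv zhpu
Hunk 5: at line 3 remove [nwn] add [mbpxl,unid,uzuh] -> 12 lines: jte jnb osuns thtzb mbpxl unid uzuh wxpne npu peai yqpxv zhpu
Hunk 6: at line 4 remove [mbpxl,unid,uzuh] add [csbyi,dows] -> 11 lines: jte jnb osuns thtzb csbyi dows wxpne npu peai yqpxv zhpu
Hunk 7: at line 2 remove [osuns,thtzb,csbyi] add [zemhd] -> 9 lines: jte jnb zemhd dows wxpne npu peai yqpxv zhpu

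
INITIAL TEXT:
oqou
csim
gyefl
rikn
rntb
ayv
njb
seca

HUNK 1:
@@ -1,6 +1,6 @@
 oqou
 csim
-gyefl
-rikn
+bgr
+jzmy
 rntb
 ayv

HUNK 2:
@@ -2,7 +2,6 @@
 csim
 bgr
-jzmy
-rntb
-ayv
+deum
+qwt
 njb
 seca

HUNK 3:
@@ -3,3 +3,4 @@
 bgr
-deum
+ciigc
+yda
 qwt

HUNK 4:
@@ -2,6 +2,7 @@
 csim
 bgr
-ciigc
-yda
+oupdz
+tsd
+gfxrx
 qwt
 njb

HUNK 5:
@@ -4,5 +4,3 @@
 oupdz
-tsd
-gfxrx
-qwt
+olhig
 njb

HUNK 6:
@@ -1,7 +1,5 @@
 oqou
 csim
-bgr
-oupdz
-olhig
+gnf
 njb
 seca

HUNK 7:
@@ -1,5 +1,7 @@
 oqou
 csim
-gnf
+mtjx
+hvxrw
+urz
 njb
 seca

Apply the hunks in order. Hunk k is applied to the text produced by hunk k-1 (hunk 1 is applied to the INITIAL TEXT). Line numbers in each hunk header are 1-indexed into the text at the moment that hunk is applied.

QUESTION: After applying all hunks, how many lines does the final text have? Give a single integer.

Hunk 1: at line 1 remove [gyefl,rikn] add [bgr,jzmy] -> 8 lines: oqou csim bgr jzmy rntb ayv njb seca
Hunk 2: at line 2 remove [jzmy,rntb,ayv] add [deum,qwt] -> 7 lines: oqou csim bgr deum qwt njb seca
Hunk 3: at line 3 remove [deum] add [ciigc,yda] -> 8 lines: oqou csim bgr ciigc yda qwt njb seca
Hunk 4: at line 2 remove [ciigc,yda] add [oupdz,tsd,gfxrx] -> 9 lines: oqou csim bgr oupdz tsd gfxrx qwt njb seca
Hunk 5: at line 4 remove [tsd,gfxrx,qwt] add [olhig] -> 7 lines: oqou csim bgr oupdz olhig njb seca
Hunk 6: at line 1 remove [bgr,oupdz,olhig] add [gnf] -> 5 lines: oqou csim gnf njb seca
Hunk 7: at line 1 remove [gnf] add [mtjx,hvxrw,urz] -> 7 lines: oqou csim mtjx hvxrw urz njb seca
Final line count: 7

Answer: 7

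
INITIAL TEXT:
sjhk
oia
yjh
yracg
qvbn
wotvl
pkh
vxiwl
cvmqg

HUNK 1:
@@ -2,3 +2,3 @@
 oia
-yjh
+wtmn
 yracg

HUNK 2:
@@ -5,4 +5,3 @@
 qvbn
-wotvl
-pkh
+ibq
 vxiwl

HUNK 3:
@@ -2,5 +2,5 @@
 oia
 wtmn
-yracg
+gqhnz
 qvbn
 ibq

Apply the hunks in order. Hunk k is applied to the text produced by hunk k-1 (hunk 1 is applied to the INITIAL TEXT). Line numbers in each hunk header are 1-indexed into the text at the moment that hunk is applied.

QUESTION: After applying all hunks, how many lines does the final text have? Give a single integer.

Answer: 8

Derivation:
Hunk 1: at line 2 remove [yjh] add [wtmn] -> 9 lines: sjhk oia wtmn yracg qvbn wotvl pkh vxiwl cvmqg
Hunk 2: at line 5 remove [wotvl,pkh] add [ibq] -> 8 lines: sjhk oia wtmn yracg qvbn ibq vxiwl cvmqg
Hunk 3: at line 2 remove [yracg] add [gqhnz] -> 8 lines: sjhk oia wtmn gqhnz qvbn ibq vxiwl cvmqg
Final line count: 8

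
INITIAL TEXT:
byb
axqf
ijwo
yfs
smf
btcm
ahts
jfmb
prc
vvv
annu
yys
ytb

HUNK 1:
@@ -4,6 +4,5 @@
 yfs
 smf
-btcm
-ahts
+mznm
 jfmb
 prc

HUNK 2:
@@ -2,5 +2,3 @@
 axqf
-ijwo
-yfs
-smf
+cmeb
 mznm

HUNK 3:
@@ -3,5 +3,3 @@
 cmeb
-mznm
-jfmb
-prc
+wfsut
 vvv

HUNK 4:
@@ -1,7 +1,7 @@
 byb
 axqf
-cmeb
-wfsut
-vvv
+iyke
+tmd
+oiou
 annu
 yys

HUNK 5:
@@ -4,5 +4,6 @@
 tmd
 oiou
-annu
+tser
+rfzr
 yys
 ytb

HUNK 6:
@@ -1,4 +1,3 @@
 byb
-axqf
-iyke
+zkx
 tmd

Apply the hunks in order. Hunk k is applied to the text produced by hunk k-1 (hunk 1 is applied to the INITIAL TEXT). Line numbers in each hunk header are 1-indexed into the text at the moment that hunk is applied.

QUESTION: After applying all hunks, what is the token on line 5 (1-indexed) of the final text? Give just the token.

Answer: tser

Derivation:
Hunk 1: at line 4 remove [btcm,ahts] add [mznm] -> 12 lines: byb axqf ijwo yfs smf mznm jfmb prc vvv annu yys ytb
Hunk 2: at line 2 remove [ijwo,yfs,smf] add [cmeb] -> 10 lines: byb axqf cmeb mznm jfmb prc vvv annu yys ytb
Hunk 3: at line 3 remove [mznm,jfmb,prc] add [wfsut] -> 8 lines: byb axqf cmeb wfsut vvv annu yys ytb
Hunk 4: at line 1 remove [cmeb,wfsut,vvv] add [iyke,tmd,oiou] -> 8 lines: byb axqf iyke tmd oiou annu yys ytb
Hunk 5: at line 4 remove [annu] add [tser,rfzr] -> 9 lines: byb axqf iyke tmd oiou tser rfzr yys ytb
Hunk 6: at line 1 remove [axqf,iyke] add [zkx] -> 8 lines: byb zkx tmd oiou tser rfzr yys ytb
Final line 5: tser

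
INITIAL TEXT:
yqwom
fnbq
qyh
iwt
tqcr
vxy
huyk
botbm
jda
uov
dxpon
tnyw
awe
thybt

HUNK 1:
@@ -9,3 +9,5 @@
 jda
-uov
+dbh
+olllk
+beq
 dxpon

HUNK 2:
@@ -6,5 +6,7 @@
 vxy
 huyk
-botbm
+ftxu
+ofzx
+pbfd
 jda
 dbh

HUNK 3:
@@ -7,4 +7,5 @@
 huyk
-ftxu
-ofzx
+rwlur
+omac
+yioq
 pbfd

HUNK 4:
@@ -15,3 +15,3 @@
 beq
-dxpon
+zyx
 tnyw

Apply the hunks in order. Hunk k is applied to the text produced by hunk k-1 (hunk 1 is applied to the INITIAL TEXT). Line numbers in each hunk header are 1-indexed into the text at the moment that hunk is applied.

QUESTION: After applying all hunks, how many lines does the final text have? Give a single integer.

Hunk 1: at line 9 remove [uov] add [dbh,olllk,beq] -> 16 lines: yqwom fnbq qyh iwt tqcr vxy huyk botbm jda dbh olllk beq dxpon tnyw awe thybt
Hunk 2: at line 6 remove [botbm] add [ftxu,ofzx,pbfd] -> 18 lines: yqwom fnbq qyh iwt tqcr vxy huyk ftxu ofzx pbfd jda dbh olllk beq dxpon tnyw awe thybt
Hunk 3: at line 7 remove [ftxu,ofzx] add [rwlur,omac,yioq] -> 19 lines: yqwom fnbq qyh iwt tqcr vxy huyk rwlur omac yioq pbfd jda dbh olllk beq dxpon tnyw awe thybt
Hunk 4: at line 15 remove [dxpon] add [zyx] -> 19 lines: yqwom fnbq qyh iwt tqcr vxy huyk rwlur omac yioq pbfd jda dbh olllk beq zyx tnyw awe thybt
Final line count: 19

Answer: 19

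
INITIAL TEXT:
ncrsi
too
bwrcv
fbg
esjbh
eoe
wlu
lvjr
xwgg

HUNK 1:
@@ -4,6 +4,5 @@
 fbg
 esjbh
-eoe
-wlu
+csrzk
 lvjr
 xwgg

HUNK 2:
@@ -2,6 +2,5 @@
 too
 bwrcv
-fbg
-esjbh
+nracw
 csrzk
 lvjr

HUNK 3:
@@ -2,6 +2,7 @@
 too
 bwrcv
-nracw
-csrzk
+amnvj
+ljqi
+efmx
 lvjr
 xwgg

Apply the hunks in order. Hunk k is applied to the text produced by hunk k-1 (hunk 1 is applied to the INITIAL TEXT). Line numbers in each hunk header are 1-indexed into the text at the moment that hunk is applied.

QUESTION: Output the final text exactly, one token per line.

Hunk 1: at line 4 remove [eoe,wlu] add [csrzk] -> 8 lines: ncrsi too bwrcv fbg esjbh csrzk lvjr xwgg
Hunk 2: at line 2 remove [fbg,esjbh] add [nracw] -> 7 lines: ncrsi too bwrcv nracw csrzk lvjr xwgg
Hunk 3: at line 2 remove [nracw,csrzk] add [amnvj,ljqi,efmx] -> 8 lines: ncrsi too bwrcv amnvj ljqi efmx lvjr xwgg

Answer: ncrsi
too
bwrcv
amnvj
ljqi
efmx
lvjr
xwgg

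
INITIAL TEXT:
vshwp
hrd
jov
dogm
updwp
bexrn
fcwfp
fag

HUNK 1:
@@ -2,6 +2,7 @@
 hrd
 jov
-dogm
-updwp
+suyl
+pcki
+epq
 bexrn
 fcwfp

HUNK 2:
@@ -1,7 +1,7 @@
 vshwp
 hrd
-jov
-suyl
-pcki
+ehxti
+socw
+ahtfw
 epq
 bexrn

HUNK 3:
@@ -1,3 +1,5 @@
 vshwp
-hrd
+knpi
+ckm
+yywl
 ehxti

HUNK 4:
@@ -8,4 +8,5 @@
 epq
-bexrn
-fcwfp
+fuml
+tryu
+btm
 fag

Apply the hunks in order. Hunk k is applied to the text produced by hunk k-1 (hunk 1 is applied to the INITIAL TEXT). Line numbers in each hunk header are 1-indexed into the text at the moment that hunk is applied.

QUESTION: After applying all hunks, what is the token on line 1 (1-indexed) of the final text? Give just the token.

Answer: vshwp

Derivation:
Hunk 1: at line 2 remove [dogm,updwp] add [suyl,pcki,epq] -> 9 lines: vshwp hrd jov suyl pcki epq bexrn fcwfp fag
Hunk 2: at line 1 remove [jov,suyl,pcki] add [ehxti,socw,ahtfw] -> 9 lines: vshwp hrd ehxti socw ahtfw epq bexrn fcwfp fag
Hunk 3: at line 1 remove [hrd] add [knpi,ckm,yywl] -> 11 lines: vshwp knpi ckm yywl ehxti socw ahtfw epq bexrn fcwfp fag
Hunk 4: at line 8 remove [bexrn,fcwfp] add [fuml,tryu,btm] -> 12 lines: vshwp knpi ckm yywl ehxti socw ahtfw epq fuml tryu btm fag
Final line 1: vshwp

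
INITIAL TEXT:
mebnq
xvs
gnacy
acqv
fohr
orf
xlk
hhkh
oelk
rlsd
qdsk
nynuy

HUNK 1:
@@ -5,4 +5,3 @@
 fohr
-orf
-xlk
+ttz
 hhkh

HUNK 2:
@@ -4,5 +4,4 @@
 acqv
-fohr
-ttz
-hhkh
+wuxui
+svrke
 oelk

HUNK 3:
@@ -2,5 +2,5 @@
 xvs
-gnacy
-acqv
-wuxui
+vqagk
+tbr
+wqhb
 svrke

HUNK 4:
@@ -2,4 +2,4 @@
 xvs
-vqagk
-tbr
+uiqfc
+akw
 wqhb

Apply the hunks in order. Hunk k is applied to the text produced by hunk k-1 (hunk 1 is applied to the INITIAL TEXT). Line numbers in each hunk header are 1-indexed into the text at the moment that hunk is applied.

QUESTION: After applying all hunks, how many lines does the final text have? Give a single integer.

Answer: 10

Derivation:
Hunk 1: at line 5 remove [orf,xlk] add [ttz] -> 11 lines: mebnq xvs gnacy acqv fohr ttz hhkh oelk rlsd qdsk nynuy
Hunk 2: at line 4 remove [fohr,ttz,hhkh] add [wuxui,svrke] -> 10 lines: mebnq xvs gnacy acqv wuxui svrke oelk rlsd qdsk nynuy
Hunk 3: at line 2 remove [gnacy,acqv,wuxui] add [vqagk,tbr,wqhb] -> 10 lines: mebnq xvs vqagk tbr wqhb svrke oelk rlsd qdsk nynuy
Hunk 4: at line 2 remove [vqagk,tbr] add [uiqfc,akw] -> 10 lines: mebnq xvs uiqfc akw wqhb svrke oelk rlsd qdsk nynuy
Final line count: 10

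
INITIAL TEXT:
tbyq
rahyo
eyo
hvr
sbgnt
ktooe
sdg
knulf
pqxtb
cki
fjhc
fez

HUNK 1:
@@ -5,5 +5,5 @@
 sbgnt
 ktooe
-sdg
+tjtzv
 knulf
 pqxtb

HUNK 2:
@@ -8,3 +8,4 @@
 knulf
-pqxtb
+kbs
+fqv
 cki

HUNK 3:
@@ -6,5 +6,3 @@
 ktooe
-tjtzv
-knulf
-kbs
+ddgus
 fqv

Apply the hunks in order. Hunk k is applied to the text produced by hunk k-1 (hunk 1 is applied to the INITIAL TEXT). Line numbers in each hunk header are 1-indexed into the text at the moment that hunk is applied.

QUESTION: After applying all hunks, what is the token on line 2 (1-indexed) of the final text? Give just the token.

Answer: rahyo

Derivation:
Hunk 1: at line 5 remove [sdg] add [tjtzv] -> 12 lines: tbyq rahyo eyo hvr sbgnt ktooe tjtzv knulf pqxtb cki fjhc fez
Hunk 2: at line 8 remove [pqxtb] add [kbs,fqv] -> 13 lines: tbyq rahyo eyo hvr sbgnt ktooe tjtzv knulf kbs fqv cki fjhc fez
Hunk 3: at line 6 remove [tjtzv,knulf,kbs] add [ddgus] -> 11 lines: tbyq rahyo eyo hvr sbgnt ktooe ddgus fqv cki fjhc fez
Final line 2: rahyo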